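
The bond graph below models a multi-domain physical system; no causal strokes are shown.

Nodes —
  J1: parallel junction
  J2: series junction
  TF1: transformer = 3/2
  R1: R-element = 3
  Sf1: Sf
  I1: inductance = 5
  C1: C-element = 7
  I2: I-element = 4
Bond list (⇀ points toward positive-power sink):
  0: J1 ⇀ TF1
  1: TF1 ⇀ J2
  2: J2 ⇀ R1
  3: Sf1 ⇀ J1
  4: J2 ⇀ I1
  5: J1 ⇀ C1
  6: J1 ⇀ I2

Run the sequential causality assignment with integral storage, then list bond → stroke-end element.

#0 |TF1
#1 |J2
#2 |J2
#3 |Sf1
#4 |I1
#5 |J1
#6 |I2

β3 stroke→Sf1  (source Sf1 imposes f)
β4 stroke→I1  (prefer integral on I1)
β1 stroke→J2  (1-jn J2 has f-setter on 4)
β2 stroke→J2  (J2: bond 4 brought flow, rest push out)
β0 stroke→TF1  (TF1: transformer flips bond 1)
β5 stroke→J1  (C1: C, integral causality)
β6 stroke→I2  (J1: bond 5 brought effort, rest push out)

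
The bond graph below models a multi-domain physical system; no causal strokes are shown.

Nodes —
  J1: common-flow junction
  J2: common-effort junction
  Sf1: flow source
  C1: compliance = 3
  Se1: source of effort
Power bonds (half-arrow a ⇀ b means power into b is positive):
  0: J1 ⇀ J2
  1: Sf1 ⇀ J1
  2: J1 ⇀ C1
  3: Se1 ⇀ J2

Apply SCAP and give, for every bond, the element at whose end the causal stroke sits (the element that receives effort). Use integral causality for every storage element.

#0 |J1
#1 |Sf1
#2 |J1
#3 |J2

β1 stroke at Sf1  (Sf1 fixes flow; stroke at Sf1)
β3 stroke at J2  (Se1 (Se) sets effort on bond)
β0 stroke at J1  (J1: bond 1 brought flow, rest push out)
β2 stroke at J1  (J1 flow already set via bond 1)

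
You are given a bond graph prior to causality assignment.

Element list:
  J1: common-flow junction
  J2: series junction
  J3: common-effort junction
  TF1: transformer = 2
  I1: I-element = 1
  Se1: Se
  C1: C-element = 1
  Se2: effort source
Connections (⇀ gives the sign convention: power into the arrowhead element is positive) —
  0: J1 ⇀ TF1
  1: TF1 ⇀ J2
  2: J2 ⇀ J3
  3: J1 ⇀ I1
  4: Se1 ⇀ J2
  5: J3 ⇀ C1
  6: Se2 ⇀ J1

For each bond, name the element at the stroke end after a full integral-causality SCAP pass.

#0 stroke→J1
#1 stroke→TF1
#2 stroke→J2
#3 stroke→I1
#4 stroke→J2
#5 stroke→J3
#6 stroke→J1

b4 stroke→J2  (source Se1 imposes e)
b6 stroke→J1  (Se2 (Se) sets effort on bond)
b3 stroke→I1  (I1 outputs flow p/I1)
b0 stroke→J1  (1-jn J1 has f-setter on 3)
b1 stroke→TF1  (through TF1, causality passes straight; one stroke at TF1)
b2 stroke→J2  (J2: bond 1 brought flow, rest push out)
b5 stroke→J3  (only one effort-in slot at J3)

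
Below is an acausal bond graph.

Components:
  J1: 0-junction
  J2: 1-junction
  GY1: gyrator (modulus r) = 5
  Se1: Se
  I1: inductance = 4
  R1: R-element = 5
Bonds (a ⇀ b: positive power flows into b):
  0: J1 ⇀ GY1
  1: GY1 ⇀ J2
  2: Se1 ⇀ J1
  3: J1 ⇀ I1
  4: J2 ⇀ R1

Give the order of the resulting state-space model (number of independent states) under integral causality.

β2 stroke at J1  (Se1 fixes effort; stroke away)
β0 stroke at GY1  (J1: bond 2 brought effort, rest push out)
β3 stroke at I1  (J1: bond 2 brought effort, rest push out)
β1 stroke at GY1  (through GY1, causality inverts; strokes same side of GY1)
β4 stroke at J2  (1-jn J2 has f-setter on 1)

1  (I1 all integral)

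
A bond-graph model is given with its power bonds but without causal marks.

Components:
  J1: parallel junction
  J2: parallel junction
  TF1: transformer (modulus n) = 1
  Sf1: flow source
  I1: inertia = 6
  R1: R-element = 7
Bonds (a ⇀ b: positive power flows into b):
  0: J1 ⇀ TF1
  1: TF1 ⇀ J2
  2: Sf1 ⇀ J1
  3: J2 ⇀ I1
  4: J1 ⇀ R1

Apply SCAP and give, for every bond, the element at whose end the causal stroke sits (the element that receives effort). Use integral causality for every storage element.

#0 |TF1
#1 |J2
#2 |Sf1
#3 |I1
#4 |J1

b2 |Sf1  (Sf1 fixes flow; stroke at Sf1)
b3 |I1  (I1 integral (f out))
b1 |J2  (only one effort-in slot at J2)
b0 |TF1  (TF TF1: opposite of bond 1)
b4 |J1  (closing 0-jn rule on J1)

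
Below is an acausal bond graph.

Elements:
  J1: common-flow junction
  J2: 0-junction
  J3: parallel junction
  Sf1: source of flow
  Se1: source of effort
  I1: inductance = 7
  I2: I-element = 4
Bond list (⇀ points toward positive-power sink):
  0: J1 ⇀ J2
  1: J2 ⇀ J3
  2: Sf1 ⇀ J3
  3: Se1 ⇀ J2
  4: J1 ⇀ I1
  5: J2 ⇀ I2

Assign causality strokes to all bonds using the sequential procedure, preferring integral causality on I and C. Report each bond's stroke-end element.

bond 0 stroke→J1
bond 1 stroke→J3
bond 2 stroke→Sf1
bond 3 stroke→J2
bond 4 stroke→I1
bond 5 stroke→I2

#2 stroke at Sf1  (Sf1: flow source, stroke at near end)
#3 stroke at J2  (source Se1 imposes e)
#0 stroke at J1  (J2 effort already set via bond 3)
#1 stroke at J3  (0-jn J2 has e-setter on 3)
#5 stroke at I2  (J2: bond 3 brought effort, rest push out)
#4 stroke at I1  (closing 1-jn rule on J1)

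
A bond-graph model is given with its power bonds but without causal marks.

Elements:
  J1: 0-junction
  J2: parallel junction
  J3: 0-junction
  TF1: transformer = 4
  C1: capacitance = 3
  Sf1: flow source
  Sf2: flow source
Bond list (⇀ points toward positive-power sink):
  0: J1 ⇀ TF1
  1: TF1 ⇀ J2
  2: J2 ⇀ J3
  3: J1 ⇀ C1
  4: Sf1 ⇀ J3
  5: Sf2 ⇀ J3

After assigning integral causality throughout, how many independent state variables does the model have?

#4 |Sf1  (source Sf1 imposes f)
#5 |Sf2  (Sf2 fixes flow; stroke at Sf2)
#2 |J3  (J3 needs exactly one e-in)
#1 |J2  (closing 0-jn rule on J2)
#0 |TF1  (TF1 one-in-one-out from 1)
#3 |J1  (closing 0-jn rule on J1)

1  (C1 all integral)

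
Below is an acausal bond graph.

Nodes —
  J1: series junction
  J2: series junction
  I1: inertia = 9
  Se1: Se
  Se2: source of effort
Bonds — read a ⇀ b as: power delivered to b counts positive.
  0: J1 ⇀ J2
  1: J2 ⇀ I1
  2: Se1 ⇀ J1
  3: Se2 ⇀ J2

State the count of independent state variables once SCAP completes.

bond 2 |J1  (Se1: effort source, stroke at far end)
bond 3 |J2  (Se2: effort source, stroke at far end)
bond 0 |J2  (J1: last free bond brings flow in)
bond 1 |I1  (closing 1-jn rule on J2)

1  (I1 all integral)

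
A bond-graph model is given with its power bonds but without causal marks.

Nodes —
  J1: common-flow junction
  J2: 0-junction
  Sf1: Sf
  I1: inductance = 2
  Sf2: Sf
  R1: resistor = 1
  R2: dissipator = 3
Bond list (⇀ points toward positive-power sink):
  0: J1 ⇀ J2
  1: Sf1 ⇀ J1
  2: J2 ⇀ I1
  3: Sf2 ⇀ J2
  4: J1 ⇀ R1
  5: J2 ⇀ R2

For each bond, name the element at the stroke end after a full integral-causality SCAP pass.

bond 0 |J1
bond 1 |Sf1
bond 2 |I1
bond 3 |Sf2
bond 4 |J1
bond 5 |J2

b1 →Sf1  (Sf1 (Sf) sets flow on bond)
b3 →Sf2  (Sf2 (Sf) sets flow on bond)
b0 →J1  (J1 flow already set via bond 1)
b4 →J1  (common-f at J1 fixed by 1)
b2 →I1  (I1 outputs flow p/I1)
b5 →J2  (only one effort-in slot at J2)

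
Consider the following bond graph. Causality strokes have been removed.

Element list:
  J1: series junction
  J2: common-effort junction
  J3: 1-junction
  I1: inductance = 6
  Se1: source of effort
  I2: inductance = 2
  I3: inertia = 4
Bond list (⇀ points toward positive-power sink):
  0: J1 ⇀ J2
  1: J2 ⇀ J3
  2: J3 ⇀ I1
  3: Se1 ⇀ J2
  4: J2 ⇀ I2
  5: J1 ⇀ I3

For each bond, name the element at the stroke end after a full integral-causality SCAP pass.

b3 →J2  (Se1 (Se) sets effort on bond)
b0 →J1  (0-jn J2 has e-setter on 3)
b1 →J3  (J2: bond 3 brought effort, rest push out)
b4 →I2  (J2 effort already set via bond 3)
b2 →I1  (J3 needs exactly one f-in)
b5 →I3  (closing 1-jn rule on J1)

#0 stroke at J1
#1 stroke at J3
#2 stroke at I1
#3 stroke at J2
#4 stroke at I2
#5 stroke at I3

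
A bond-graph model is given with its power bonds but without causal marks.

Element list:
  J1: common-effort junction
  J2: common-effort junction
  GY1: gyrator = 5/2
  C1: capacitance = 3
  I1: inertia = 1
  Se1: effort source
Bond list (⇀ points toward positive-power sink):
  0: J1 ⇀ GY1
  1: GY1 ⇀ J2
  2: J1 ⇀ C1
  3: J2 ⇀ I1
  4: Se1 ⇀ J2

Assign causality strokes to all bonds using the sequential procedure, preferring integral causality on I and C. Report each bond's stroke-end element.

β0 stroke→GY1
β1 stroke→GY1
β2 stroke→J1
β3 stroke→I1
β4 stroke→J2

#4 stroke→J2  (source Se1 imposes e)
#1 stroke→GY1  (common-e at J2 fixed by 4)
#3 stroke→I1  (0-jn J2 has e-setter on 4)
#0 stroke→GY1  (GY1 both-in/both-out from 1)
#2 stroke→J1  (J1: last free bond brings effort in)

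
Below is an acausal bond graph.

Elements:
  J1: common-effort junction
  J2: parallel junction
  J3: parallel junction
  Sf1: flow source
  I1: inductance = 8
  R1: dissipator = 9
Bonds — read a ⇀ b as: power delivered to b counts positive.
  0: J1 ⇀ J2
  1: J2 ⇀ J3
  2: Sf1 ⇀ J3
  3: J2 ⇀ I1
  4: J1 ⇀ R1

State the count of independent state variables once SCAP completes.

β2 stroke at Sf1  (Sf1 fixes flow; stroke at Sf1)
β1 stroke at J3  (closing 0-jn rule on J3)
β3 stroke at I1  (I1 integral (f out))
β0 stroke at J2  (only one effort-in slot at J2)
β4 stroke at J1  (J1: last free bond brings effort in)

1  (I1 all integral)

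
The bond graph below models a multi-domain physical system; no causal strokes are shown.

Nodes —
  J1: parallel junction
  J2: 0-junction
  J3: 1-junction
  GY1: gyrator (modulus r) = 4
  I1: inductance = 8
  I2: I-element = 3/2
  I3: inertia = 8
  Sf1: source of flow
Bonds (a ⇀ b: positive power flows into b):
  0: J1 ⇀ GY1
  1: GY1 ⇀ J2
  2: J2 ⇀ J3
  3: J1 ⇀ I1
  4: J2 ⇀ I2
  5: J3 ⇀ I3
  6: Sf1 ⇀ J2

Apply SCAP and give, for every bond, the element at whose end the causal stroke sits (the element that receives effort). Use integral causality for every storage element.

b6 |Sf1  (Sf1 (Sf) sets flow on bond)
b3 |I1  (prefer integral on I1)
b0 |J1  (only one effort-in slot at J1)
b1 |J2  (through GY1, causality inverts; strokes same side of GY1)
b2 |J3  (J2: bond 1 brought effort, rest push out)
b4 |I2  (0-jn J2 has e-setter on 1)
b5 |I3  (only one flow-in slot at J3)

b0 stroke→J1
b1 stroke→J2
b2 stroke→J3
b3 stroke→I1
b4 stroke→I2
b5 stroke→I3
b6 stroke→Sf1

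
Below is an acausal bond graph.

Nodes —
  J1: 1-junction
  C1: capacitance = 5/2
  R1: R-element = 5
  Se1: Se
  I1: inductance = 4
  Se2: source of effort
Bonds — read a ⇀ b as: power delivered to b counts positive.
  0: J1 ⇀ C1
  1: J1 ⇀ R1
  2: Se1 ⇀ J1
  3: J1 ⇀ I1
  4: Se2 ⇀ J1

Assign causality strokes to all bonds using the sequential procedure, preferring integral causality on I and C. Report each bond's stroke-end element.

bond 2 →J1  (Se1: effort source, stroke at far end)
bond 4 →J1  (Se2 fixes effort; stroke away)
bond 0 →J1  (prefer integral on C1)
bond 3 →I1  (I1 outputs flow p/I1)
bond 1 →J1  (common-f at J1 fixed by 3)

bond 0 stroke→J1
bond 1 stroke→J1
bond 2 stroke→J1
bond 3 stroke→I1
bond 4 stroke→J1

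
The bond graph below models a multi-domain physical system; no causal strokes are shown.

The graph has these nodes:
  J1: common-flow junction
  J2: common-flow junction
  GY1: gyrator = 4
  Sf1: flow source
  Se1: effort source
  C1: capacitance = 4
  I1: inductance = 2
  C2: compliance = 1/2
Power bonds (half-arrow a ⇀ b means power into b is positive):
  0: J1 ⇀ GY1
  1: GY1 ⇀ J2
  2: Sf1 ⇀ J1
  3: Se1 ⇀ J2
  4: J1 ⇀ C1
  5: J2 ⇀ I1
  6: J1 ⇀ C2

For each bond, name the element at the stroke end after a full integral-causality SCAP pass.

β2 |Sf1  (Sf1 (Sf) sets flow on bond)
β3 |J2  (source Se1 imposes e)
β0 |J1  (J1 flow already set via bond 2)
β4 |J1  (1-jn J1 has f-setter on 2)
β6 |J1  (common-f at J1 fixed by 2)
β1 |J2  (GY1 both-in/both-out from 0)
β5 |I1  (closing 1-jn rule on J2)

β0 →J1
β1 →J2
β2 →Sf1
β3 →J2
β4 →J1
β5 →I1
β6 →J1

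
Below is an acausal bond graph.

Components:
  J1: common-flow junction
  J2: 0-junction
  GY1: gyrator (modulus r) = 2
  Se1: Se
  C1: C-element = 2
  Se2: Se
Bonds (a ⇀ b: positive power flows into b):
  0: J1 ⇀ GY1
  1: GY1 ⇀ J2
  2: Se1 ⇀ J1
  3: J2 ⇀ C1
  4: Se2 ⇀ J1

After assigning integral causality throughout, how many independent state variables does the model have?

1  (C1 all integral)

#2 stroke at J1  (Se1: effort source, stroke at far end)
#4 stroke at J1  (Se2: effort source, stroke at far end)
#0 stroke at GY1  (J1 needs exactly one f-in)
#1 stroke at GY1  (GY1: gyrator matches bond 0)
#3 stroke at J2  (J2: last free bond brings effort in)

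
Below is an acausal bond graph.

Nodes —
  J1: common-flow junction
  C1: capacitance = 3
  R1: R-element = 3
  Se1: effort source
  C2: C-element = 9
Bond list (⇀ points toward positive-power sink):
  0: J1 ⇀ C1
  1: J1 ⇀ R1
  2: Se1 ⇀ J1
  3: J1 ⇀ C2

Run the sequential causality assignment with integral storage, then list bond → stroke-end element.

#2 stroke at J1  (Se1 (Se) sets effort on bond)
#0 stroke at J1  (C1 integral (e out))
#3 stroke at J1  (prefer integral on C2)
#1 stroke at R1  (J1: last free bond brings flow in)

β0 stroke→J1
β1 stroke→R1
β2 stroke→J1
β3 stroke→J1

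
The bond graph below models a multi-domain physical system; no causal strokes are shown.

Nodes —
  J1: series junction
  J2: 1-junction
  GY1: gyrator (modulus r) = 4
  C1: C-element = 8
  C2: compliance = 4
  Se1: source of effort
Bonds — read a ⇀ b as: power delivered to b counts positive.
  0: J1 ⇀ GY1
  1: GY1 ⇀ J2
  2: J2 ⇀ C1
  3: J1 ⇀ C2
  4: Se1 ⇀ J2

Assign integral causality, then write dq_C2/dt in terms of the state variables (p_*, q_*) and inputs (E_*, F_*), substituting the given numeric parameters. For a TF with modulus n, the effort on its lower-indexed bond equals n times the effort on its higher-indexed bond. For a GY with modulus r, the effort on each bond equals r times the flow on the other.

dq_C2/dt = -E_Se1/4 + q_C1/32

β4 →J2  (Se1 fixes effort; stroke away)
β2 →J2  (C1 outputs effort q/C1)
β1 →GY1  (closing 1-jn rule on J2)
β0 →GY1  (GY GY1: same side as bond 1)
β3 →J1  (common-f at J1 fixed by 0)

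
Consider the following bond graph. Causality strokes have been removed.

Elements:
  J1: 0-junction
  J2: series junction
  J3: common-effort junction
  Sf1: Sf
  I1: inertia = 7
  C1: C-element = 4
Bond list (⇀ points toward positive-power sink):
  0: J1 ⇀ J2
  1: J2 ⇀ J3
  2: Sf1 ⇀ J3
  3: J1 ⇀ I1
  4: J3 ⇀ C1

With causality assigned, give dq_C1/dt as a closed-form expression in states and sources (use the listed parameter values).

bond 2 stroke at Sf1  (Sf1: flow source, stroke at near end)
bond 3 stroke at I1  (I1 outputs flow p/I1)
bond 0 stroke at J1  (J1 needs exactly one e-in)
bond 1 stroke at J2  (J2 flow already set via bond 0)
bond 4 stroke at J3  (only one effort-in slot at J3)

dq_C1/dt = F_Sf1 - p_I1/7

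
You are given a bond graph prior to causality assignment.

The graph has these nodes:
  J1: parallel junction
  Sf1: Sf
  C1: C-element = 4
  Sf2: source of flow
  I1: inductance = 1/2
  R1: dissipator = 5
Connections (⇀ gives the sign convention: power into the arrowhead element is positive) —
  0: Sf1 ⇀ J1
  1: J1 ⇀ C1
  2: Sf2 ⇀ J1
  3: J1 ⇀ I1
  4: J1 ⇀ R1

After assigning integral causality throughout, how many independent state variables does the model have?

#0 →Sf1  (Sf1 fixes flow; stroke at Sf1)
#2 →Sf2  (source Sf2 imposes f)
#1 →J1  (C1 outputs effort q/C1)
#3 →I1  (J1: bond 1 brought effort, rest push out)
#4 →R1  (common-e at J1 fixed by 1)

2  (C1, I1 all integral)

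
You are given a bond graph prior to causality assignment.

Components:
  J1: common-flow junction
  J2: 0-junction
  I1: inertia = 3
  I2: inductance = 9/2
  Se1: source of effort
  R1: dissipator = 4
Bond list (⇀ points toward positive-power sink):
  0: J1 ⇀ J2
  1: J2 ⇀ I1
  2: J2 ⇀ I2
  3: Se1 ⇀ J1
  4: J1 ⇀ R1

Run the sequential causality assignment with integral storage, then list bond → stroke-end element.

b3 |J1  (Se1: effort source, stroke at far end)
b1 |I1  (I1: I, integral causality)
b2 |I2  (prefer integral on I2)
b0 |J2  (only one effort-in slot at J2)
b4 |J1  (J1: bond 0 brought flow, rest push out)

#0 stroke→J2
#1 stroke→I1
#2 stroke→I2
#3 stroke→J1
#4 stroke→J1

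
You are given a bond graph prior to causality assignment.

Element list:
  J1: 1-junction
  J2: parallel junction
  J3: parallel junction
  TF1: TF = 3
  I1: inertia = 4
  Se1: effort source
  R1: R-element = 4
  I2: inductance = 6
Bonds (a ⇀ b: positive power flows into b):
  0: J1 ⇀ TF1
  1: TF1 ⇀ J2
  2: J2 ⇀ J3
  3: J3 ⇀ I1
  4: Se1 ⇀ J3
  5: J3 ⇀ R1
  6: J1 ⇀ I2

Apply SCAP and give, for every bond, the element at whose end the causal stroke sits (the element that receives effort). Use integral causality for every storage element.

b0 →J1
b1 →TF1
b2 →J2
b3 →I1
b4 →J3
b5 →R1
b6 →I2

#4 stroke→J3  (Se1 fixes effort; stroke away)
#2 stroke→J2  (0-jn J3 has e-setter on 4)
#3 stroke→I1  (common-e at J3 fixed by 4)
#5 stroke→R1  (J3: bond 4 brought effort, rest push out)
#1 stroke→TF1  (common-e at J2 fixed by 2)
#0 stroke→J1  (TF1 one-in-one-out from 1)
#6 stroke→I2  (J1 needs exactly one f-in)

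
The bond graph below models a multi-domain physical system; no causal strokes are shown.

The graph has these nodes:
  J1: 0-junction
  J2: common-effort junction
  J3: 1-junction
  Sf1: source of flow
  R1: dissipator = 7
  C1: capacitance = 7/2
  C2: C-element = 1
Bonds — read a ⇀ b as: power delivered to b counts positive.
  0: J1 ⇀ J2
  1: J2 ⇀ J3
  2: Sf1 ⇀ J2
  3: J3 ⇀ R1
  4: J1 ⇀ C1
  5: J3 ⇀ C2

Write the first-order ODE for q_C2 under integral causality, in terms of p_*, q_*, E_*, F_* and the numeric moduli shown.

b2 →Sf1  (Sf1 fixes flow; stroke at Sf1)
b4 →J1  (C1: C, integral causality)
b0 →J2  (J1: bond 4 brought effort, rest push out)
b1 →J3  (0-jn J2 has e-setter on 0)
b5 →J3  (C2 outputs effort q/C2)
b3 →R1  (J3: last free bond brings flow in)

dq_C2/dt = 2*q_C1/49 - q_C2/7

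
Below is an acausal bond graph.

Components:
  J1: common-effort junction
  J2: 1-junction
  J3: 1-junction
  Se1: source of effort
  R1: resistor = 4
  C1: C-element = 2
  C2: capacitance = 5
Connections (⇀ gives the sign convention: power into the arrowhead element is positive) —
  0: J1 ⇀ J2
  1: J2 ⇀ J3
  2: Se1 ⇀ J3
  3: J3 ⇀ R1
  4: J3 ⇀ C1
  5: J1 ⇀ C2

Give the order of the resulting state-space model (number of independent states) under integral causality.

#2 stroke at J3  (source Se1 imposes e)
#4 stroke at J3  (C1 integral (e out))
#5 stroke at J1  (prefer integral on C2)
#0 stroke at J2  (J1: bond 5 brought effort, rest push out)
#1 stroke at J3  (J2 needs exactly one f-in)
#3 stroke at R1  (J3 needs exactly one f-in)

2  (C1, C2 all integral)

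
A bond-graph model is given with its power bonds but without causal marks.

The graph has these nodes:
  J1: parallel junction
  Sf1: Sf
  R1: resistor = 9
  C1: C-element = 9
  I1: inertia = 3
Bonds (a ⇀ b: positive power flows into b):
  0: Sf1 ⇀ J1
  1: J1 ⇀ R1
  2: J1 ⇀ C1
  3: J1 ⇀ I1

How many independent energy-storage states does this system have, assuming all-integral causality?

b0 stroke at Sf1  (source Sf1 imposes f)
b2 stroke at J1  (C1 outputs effort q/C1)
b1 stroke at R1  (J1: bond 2 brought effort, rest push out)
b3 stroke at I1  (common-e at J1 fixed by 2)

2  (C1, I1 all integral)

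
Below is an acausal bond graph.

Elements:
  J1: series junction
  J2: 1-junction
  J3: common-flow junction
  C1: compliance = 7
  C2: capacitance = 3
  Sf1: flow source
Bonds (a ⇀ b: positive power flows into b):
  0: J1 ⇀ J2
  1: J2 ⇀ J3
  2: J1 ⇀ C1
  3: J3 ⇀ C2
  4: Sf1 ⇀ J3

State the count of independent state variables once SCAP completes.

2  (C1, C2 all integral)

β4 stroke→Sf1  (Sf1 (Sf) sets flow on bond)
β1 stroke→J3  (J3 flow already set via bond 4)
β3 stroke→J3  (common-f at J3 fixed by 4)
β0 stroke→J2  (1-jn J2 has f-setter on 1)
β2 stroke→J1  (J1 flow already set via bond 0)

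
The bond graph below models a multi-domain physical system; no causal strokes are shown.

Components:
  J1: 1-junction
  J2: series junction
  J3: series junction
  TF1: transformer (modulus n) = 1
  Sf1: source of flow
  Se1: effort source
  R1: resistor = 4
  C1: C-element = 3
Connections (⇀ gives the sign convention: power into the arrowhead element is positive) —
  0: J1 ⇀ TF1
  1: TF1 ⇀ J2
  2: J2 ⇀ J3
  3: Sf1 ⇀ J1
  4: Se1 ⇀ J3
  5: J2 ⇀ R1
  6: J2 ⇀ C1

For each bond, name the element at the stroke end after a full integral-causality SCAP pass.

#3 →Sf1  (source Sf1 imposes f)
#4 →J3  (Se1 fixes effort; stroke away)
#0 →J1  (1-jn J1 has f-setter on 3)
#2 →J2  (J3 needs exactly one f-in)
#1 →TF1  (TF1: transformer flips bond 0)
#5 →J2  (1-jn J2 has f-setter on 1)
#6 →J2  (J2 flow already set via bond 1)

#0 stroke at J1
#1 stroke at TF1
#2 stroke at J2
#3 stroke at Sf1
#4 stroke at J3
#5 stroke at J2
#6 stroke at J2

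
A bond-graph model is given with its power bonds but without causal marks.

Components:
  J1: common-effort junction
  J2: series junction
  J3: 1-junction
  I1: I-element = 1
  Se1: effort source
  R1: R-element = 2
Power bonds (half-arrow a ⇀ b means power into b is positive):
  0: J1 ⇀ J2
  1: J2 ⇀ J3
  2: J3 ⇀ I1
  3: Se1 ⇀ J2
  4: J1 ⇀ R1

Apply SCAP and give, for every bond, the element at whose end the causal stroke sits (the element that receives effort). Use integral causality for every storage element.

#0 →J2
#1 →J3
#2 →I1
#3 →J2
#4 →J1

bond 3 →J2  (Se1: effort source, stroke at far end)
bond 2 →I1  (I1: I, integral causality)
bond 1 →J3  (1-jn J3 has f-setter on 2)
bond 0 →J2  (J2 flow already set via bond 1)
bond 4 →J1  (only one effort-in slot at J1)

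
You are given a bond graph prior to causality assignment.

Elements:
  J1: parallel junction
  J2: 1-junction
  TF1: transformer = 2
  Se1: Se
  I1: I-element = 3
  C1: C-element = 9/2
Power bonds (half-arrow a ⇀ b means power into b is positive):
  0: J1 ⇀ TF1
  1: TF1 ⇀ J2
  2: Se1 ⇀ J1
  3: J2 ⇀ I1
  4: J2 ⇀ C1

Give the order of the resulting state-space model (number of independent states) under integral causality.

b2 |J1  (Se1 (Se) sets effort on bond)
b0 |TF1  (J1 effort already set via bond 2)
b1 |J2  (TF1 one-in-one-out from 0)
b3 |I1  (prefer integral on I1)
b4 |J2  (J2: bond 3 brought flow, rest push out)

2  (C1, I1 all integral)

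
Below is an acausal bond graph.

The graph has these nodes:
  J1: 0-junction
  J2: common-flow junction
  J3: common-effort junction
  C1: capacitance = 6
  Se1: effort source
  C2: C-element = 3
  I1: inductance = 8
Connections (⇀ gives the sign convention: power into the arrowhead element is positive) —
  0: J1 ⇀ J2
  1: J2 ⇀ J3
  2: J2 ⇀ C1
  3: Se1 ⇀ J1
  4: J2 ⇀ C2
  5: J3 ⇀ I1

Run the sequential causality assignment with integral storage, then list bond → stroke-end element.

b0 →J2
b1 →J3
b2 →J2
b3 →J1
b4 →J2
b5 →I1

b3 stroke at J1  (source Se1 imposes e)
b0 stroke at J2  (J1: bond 3 brought effort, rest push out)
b2 stroke at J2  (C1 outputs effort q/C1)
b4 stroke at J2  (C2 outputs effort q/C2)
b1 stroke at J3  (only one flow-in slot at J2)
b5 stroke at I1  (J3: bond 1 brought effort, rest push out)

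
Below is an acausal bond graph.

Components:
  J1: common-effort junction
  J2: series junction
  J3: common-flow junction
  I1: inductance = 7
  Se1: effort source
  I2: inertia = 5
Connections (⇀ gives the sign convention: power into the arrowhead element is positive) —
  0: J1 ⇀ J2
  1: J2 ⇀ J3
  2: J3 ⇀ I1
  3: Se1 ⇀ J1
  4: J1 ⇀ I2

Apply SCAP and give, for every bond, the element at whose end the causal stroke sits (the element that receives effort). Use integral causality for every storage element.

β3 |J1  (source Se1 imposes e)
β0 |J2  (common-e at J1 fixed by 3)
β4 |I2  (J1 effort already set via bond 3)
β1 |J3  (only one flow-in slot at J2)
β2 |I1  (only one flow-in slot at J3)

β0 stroke→J2
β1 stroke→J3
β2 stroke→I1
β3 stroke→J1
β4 stroke→I2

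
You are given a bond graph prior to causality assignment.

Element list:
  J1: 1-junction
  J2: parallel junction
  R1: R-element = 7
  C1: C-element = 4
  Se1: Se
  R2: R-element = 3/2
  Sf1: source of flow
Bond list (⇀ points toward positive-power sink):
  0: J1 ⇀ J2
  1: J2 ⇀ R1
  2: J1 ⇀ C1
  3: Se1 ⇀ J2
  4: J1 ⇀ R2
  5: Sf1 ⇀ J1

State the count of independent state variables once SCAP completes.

bond 3 |J2  (Se1: effort source, stroke at far end)
bond 5 |Sf1  (Sf1 (Sf) sets flow on bond)
bond 0 |J1  (J1 flow already set via bond 5)
bond 2 |J1  (J1 flow already set via bond 5)
bond 4 |J1  (J1 flow already set via bond 5)
bond 1 |R1  (0-jn J2 has e-setter on 3)

1  (C1 all integral)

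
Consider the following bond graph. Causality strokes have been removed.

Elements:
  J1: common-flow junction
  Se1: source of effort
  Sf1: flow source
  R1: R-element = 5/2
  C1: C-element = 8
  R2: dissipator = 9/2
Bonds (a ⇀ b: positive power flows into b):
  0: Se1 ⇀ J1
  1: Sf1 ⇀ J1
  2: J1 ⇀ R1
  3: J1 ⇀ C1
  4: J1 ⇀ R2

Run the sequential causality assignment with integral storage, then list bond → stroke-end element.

b0 |J1  (Se1 fixes effort; stroke away)
b1 |Sf1  (Sf1 fixes flow; stroke at Sf1)
b2 |J1  (J1: bond 1 brought flow, rest push out)
b3 |J1  (common-f at J1 fixed by 1)
b4 |J1  (J1 flow already set via bond 1)

#0 stroke at J1
#1 stroke at Sf1
#2 stroke at J1
#3 stroke at J1
#4 stroke at J1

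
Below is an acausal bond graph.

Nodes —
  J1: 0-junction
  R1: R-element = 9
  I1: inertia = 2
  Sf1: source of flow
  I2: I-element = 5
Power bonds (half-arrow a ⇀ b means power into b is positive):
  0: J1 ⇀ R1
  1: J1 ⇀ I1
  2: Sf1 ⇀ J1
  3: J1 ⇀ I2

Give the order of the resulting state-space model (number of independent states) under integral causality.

2  (I1, I2 all integral)

bond 2 stroke→Sf1  (Sf1 (Sf) sets flow on bond)
bond 1 stroke→I1  (I1 outputs flow p/I1)
bond 3 stroke→I2  (I2: I, integral causality)
bond 0 stroke→J1  (closing 0-jn rule on J1)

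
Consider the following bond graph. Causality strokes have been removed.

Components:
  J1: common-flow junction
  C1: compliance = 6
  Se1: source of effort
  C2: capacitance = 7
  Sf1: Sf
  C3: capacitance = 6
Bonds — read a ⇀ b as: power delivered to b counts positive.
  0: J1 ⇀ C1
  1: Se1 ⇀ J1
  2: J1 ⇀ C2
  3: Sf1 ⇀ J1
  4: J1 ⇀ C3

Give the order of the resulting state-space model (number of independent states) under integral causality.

β1 |J1  (Se1 (Se) sets effort on bond)
β3 |Sf1  (Sf1 (Sf) sets flow on bond)
β0 |J1  (J1: bond 3 brought flow, rest push out)
β2 |J1  (J1 flow already set via bond 3)
β4 |J1  (1-jn J1 has f-setter on 3)

3  (C1, C2, C3 all integral)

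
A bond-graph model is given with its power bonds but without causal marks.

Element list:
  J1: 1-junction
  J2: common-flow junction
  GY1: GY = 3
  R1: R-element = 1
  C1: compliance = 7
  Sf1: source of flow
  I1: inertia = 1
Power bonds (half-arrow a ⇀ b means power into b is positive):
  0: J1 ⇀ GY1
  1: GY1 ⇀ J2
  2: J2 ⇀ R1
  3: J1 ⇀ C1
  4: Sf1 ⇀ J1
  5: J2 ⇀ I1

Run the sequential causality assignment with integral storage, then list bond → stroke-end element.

#4 →Sf1  (source Sf1 imposes f)
#0 →J1  (J1 flow already set via bond 4)
#3 →J1  (J1 flow already set via bond 4)
#1 →J2  (GY1 both-in/both-out from 0)
#5 →I1  (I1: I, integral causality)
#2 →J2  (J2: bond 5 brought flow, rest push out)

β0 stroke at J1
β1 stroke at J2
β2 stroke at J2
β3 stroke at J1
β4 stroke at Sf1
β5 stroke at I1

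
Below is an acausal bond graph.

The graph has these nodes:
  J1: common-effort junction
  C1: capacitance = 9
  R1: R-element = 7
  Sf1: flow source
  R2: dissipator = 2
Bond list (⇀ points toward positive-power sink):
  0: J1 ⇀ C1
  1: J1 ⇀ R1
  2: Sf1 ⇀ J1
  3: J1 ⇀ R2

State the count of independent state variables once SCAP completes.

1  (C1 all integral)

β2 stroke at Sf1  (Sf1 fixes flow; stroke at Sf1)
β0 stroke at J1  (C1: C, integral causality)
β1 stroke at R1  (J1: bond 0 brought effort, rest push out)
β3 stroke at R2  (common-e at J1 fixed by 0)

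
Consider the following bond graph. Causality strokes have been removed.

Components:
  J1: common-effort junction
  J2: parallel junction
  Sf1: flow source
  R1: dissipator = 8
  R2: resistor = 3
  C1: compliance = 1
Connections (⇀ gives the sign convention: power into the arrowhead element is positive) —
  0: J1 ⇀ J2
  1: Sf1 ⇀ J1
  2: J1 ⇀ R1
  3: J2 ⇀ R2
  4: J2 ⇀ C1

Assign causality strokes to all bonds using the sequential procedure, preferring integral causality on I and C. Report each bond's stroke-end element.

bond 0 stroke→J1
bond 1 stroke→Sf1
bond 2 stroke→R1
bond 3 stroke→R2
bond 4 stroke→J2

b1 →Sf1  (source Sf1 imposes f)
b4 →J2  (C1 integral (e out))
b0 →J1  (J2 effort already set via bond 4)
b3 →R2  (J2 effort already set via bond 4)
b2 →R1  (J1: bond 0 brought effort, rest push out)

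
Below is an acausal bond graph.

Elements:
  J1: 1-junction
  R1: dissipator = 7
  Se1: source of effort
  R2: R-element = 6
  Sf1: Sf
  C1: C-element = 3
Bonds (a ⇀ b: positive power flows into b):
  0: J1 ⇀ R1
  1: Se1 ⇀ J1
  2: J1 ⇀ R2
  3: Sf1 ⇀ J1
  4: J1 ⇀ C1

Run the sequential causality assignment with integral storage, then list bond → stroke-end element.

b0 |J1
b1 |J1
b2 |J1
b3 |Sf1
b4 |J1

β1 →J1  (Se1 fixes effort; stroke away)
β3 →Sf1  (Sf1 fixes flow; stroke at Sf1)
β0 →J1  (J1 flow already set via bond 3)
β2 →J1  (J1: bond 3 brought flow, rest push out)
β4 →J1  (1-jn J1 has f-setter on 3)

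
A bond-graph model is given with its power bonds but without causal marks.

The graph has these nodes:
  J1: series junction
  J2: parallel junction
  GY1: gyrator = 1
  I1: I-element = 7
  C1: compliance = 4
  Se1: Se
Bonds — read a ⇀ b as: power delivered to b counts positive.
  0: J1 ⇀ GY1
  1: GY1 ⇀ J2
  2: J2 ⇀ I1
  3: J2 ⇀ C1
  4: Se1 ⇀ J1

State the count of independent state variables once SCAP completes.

#4 stroke→J1  (Se1 fixes effort; stroke away)
#0 stroke→GY1  (closing 1-jn rule on J1)
#1 stroke→GY1  (through GY1, causality inverts; strokes same side of GY1)
#2 stroke→I1  (I1 outputs flow p/I1)
#3 stroke→J2  (J2: last free bond brings effort in)

2  (C1, I1 all integral)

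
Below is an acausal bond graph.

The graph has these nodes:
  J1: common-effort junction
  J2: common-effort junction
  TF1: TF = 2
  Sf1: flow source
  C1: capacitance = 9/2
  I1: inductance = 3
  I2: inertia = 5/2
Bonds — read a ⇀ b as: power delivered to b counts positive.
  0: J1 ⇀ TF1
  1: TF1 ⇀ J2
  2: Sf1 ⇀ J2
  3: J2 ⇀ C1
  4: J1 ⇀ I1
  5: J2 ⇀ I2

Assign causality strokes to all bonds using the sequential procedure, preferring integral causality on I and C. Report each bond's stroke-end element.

bond 0 stroke→J1
bond 1 stroke→TF1
bond 2 stroke→Sf1
bond 3 stroke→J2
bond 4 stroke→I1
bond 5 stroke→I2

b2 |Sf1  (Sf1 (Sf) sets flow on bond)
b3 |J2  (C1: C, integral causality)
b1 |TF1  (0-jn J2 has e-setter on 3)
b5 |I2  (common-e at J2 fixed by 3)
b0 |J1  (TF1: transformer flips bond 1)
b4 |I1  (0-jn J1 has e-setter on 0)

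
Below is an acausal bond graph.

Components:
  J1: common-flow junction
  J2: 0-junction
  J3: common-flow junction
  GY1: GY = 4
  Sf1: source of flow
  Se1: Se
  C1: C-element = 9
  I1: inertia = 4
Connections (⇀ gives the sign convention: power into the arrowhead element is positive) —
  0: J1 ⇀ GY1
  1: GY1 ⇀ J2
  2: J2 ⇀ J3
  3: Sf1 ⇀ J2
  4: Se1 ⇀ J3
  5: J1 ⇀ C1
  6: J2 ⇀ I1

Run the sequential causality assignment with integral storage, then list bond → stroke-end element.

b0 |GY1
b1 |GY1
b2 |J2
b3 |Sf1
b4 |J3
b5 |J1
b6 |I1

β3 |Sf1  (source Sf1 imposes f)
β4 |J3  (Se1 fixes effort; stroke away)
β2 |J2  (J3: last free bond brings flow in)
β1 |GY1  (0-jn J2 has e-setter on 2)
β6 |I1  (J2: bond 2 brought effort, rest push out)
β0 |GY1  (GY1 both-in/both-out from 1)
β5 |J1  (1-jn J1 has f-setter on 0)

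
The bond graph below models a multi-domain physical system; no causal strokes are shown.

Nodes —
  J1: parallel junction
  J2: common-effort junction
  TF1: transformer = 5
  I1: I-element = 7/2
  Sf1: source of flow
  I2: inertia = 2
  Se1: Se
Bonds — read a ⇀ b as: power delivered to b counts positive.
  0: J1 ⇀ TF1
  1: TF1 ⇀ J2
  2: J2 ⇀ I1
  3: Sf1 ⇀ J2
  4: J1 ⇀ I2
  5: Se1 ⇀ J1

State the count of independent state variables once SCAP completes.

2  (I1, I2 all integral)

bond 3 stroke at Sf1  (source Sf1 imposes f)
bond 5 stroke at J1  (Se1: effort source, stroke at far end)
bond 0 stroke at TF1  (0-jn J1 has e-setter on 5)
bond 4 stroke at I2  (0-jn J1 has e-setter on 5)
bond 1 stroke at J2  (TF1 one-in-one-out from 0)
bond 2 stroke at I1  (J2 effort already set via bond 1)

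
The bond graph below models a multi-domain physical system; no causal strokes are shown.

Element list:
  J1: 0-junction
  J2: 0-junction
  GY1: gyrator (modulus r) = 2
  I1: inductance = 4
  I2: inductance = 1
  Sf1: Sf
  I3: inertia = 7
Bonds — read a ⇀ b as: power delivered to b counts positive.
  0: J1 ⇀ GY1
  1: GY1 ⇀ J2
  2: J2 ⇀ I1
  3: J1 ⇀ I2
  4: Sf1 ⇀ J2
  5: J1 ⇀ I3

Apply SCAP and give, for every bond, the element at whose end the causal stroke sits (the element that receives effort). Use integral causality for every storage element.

#4 |Sf1  (Sf1: flow source, stroke at near end)
#2 |I1  (I1 outputs flow p/I1)
#1 |J2  (closing 0-jn rule on J2)
#0 |J1  (through GY1, causality inverts; strokes same side of GY1)
#3 |I2  (common-e at J1 fixed by 0)
#5 |I3  (0-jn J1 has e-setter on 0)

#0 →J1
#1 →J2
#2 →I1
#3 →I2
#4 →Sf1
#5 →I3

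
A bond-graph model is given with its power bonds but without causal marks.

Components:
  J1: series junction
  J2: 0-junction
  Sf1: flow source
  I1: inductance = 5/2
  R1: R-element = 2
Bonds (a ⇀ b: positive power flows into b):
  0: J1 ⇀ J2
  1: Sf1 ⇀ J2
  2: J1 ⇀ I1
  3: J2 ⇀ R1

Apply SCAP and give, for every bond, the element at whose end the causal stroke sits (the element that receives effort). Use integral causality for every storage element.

bond 1 stroke at Sf1  (Sf1: flow source, stroke at near end)
bond 2 stroke at I1  (I1 integral (f out))
bond 0 stroke at J1  (1-jn J1 has f-setter on 2)
bond 3 stroke at J2  (closing 0-jn rule on J2)

#0 stroke→J1
#1 stroke→Sf1
#2 stroke→I1
#3 stroke→J2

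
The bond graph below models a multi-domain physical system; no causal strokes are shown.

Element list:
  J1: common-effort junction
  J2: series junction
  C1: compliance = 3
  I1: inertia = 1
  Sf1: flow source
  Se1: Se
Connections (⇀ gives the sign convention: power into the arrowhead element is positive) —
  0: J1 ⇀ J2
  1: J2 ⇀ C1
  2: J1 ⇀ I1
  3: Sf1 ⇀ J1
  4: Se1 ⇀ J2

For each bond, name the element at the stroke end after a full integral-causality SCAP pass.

bond 3 →Sf1  (Sf1: flow source, stroke at near end)
bond 4 →J2  (Se1 (Se) sets effort on bond)
bond 1 →J2  (prefer integral on C1)
bond 0 →J1  (J2 needs exactly one f-in)
bond 2 →I1  (common-e at J1 fixed by 0)

#0 →J1
#1 →J2
#2 →I1
#3 →Sf1
#4 →J2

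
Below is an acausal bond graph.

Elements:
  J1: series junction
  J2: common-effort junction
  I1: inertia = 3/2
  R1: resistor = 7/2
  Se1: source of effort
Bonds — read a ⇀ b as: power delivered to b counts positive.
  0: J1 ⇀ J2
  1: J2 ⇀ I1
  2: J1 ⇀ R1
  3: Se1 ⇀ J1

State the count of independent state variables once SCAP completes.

β3 stroke at J1  (Se1: effort source, stroke at far end)
β1 stroke at I1  (I1: I, integral causality)
β0 stroke at J2  (J2 needs exactly one e-in)
β2 stroke at J1  (1-jn J1 has f-setter on 0)

1  (I1 all integral)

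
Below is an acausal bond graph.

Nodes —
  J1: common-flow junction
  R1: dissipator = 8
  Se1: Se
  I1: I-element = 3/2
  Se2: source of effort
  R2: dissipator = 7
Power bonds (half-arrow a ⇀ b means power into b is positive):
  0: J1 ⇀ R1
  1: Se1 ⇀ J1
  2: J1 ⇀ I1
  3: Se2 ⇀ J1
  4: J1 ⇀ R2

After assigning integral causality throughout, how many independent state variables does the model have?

1  (I1 all integral)

b1 →J1  (source Se1 imposes e)
b3 →J1  (Se2 (Se) sets effort on bond)
b2 →I1  (I1: I, integral causality)
b0 →J1  (1-jn J1 has f-setter on 2)
b4 →J1  (1-jn J1 has f-setter on 2)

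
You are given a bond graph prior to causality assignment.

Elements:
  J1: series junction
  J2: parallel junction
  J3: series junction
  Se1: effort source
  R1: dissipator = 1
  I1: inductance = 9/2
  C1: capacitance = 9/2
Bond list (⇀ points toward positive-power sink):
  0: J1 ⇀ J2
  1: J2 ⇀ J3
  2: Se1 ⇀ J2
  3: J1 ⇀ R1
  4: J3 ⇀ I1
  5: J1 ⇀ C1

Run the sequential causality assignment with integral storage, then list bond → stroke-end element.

#2 stroke→J2  (Se1: effort source, stroke at far end)
#0 stroke→J1  (J2: bond 2 brought effort, rest push out)
#1 stroke→J3  (0-jn J2 has e-setter on 2)
#4 stroke→I1  (closing 1-jn rule on J3)
#5 stroke→J1  (C1: C, integral causality)
#3 stroke→R1  (only one flow-in slot at J1)

#0 stroke at J1
#1 stroke at J3
#2 stroke at J2
#3 stroke at R1
#4 stroke at I1
#5 stroke at J1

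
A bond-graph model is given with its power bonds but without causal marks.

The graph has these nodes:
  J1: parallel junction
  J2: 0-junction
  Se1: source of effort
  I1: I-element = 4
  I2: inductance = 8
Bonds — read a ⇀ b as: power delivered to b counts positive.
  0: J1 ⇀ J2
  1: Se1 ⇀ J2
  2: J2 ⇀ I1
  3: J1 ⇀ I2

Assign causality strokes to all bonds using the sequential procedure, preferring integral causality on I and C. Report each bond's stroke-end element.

#1 |J2  (Se1: effort source, stroke at far end)
#0 |J1  (0-jn J2 has e-setter on 1)
#2 |I1  (J2: bond 1 brought effort, rest push out)
#3 |I2  (0-jn J1 has e-setter on 0)

bond 0 →J1
bond 1 →J2
bond 2 →I1
bond 3 →I2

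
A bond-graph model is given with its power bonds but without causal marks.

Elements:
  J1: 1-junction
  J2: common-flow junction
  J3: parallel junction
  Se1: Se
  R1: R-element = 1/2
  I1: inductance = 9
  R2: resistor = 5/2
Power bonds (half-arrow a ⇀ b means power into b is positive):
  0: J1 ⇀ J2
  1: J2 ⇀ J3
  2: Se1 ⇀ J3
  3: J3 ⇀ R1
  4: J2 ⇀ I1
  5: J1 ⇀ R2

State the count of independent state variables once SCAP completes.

b2 →J3  (Se1 fixes effort; stroke away)
b1 →J2  (J3 effort already set via bond 2)
b3 →R1  (0-jn J3 has e-setter on 2)
b4 →I1  (I1 integral (f out))
b0 →J2  (J2: bond 4 brought flow, rest push out)
b5 →J1  (J1 flow already set via bond 0)

1  (I1 all integral)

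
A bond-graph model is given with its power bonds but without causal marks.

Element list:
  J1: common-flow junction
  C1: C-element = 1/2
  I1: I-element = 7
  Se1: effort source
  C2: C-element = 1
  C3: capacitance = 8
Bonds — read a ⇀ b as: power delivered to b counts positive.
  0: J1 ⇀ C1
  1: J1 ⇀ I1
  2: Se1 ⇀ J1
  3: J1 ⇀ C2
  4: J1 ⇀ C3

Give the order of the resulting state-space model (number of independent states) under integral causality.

4  (C1, C2, C3, I1 all integral)

b2 stroke→J1  (Se1 (Se) sets effort on bond)
b0 stroke→J1  (C1: C, integral causality)
b1 stroke→I1  (I1 integral (f out))
b3 stroke→J1  (common-f at J1 fixed by 1)
b4 stroke→J1  (1-jn J1 has f-setter on 1)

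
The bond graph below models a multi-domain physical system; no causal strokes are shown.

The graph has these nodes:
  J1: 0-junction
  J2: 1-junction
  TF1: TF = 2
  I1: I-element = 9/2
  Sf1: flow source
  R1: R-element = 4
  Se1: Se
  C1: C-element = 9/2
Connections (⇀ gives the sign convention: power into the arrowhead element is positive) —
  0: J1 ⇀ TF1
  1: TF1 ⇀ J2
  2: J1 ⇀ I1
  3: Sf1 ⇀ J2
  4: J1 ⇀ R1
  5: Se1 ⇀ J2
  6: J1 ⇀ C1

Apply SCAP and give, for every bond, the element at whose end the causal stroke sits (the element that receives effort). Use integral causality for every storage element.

b3 |Sf1  (Sf1 (Sf) sets flow on bond)
b5 |J2  (Se1 (Se) sets effort on bond)
b1 |J2  (J2 flow already set via bond 3)
b0 |TF1  (through TF1, causality passes straight; one stroke at TF1)
b2 |I1  (I1: I, integral causality)
b6 |J1  (C1 integral (e out))
b4 |R1  (common-e at J1 fixed by 6)

β0 →TF1
β1 →J2
β2 →I1
β3 →Sf1
β4 →R1
β5 →J2
β6 →J1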